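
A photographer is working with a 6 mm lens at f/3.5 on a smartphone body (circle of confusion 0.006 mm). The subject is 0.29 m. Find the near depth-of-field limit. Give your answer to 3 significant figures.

Hyperfocal distance H = f²/(N·c) + f = 6²/(3.5 × 0.006) + 6 = 36/0.021 + 6 ≈ 1720.3 mm ≈ 1.720 m.
Near limit Dn = s·(H − f)/(H + s − 2f) = 290 × (1720.3 − 6) / (1720.3 + 290 − 2 × 6) = 290 × 1714.3 / 1998.3 ≈ 248.78 mm.

249 mm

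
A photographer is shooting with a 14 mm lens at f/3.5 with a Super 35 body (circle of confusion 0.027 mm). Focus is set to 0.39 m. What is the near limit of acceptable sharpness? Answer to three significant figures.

Hyperfocal distance H = f²/(N·c) + f = 14²/(3.5 × 0.027) + 14 = 196/0.0945 + 14 ≈ 2088.1 mm ≈ 2.088 m.
Near limit Dn = s·(H − f)/(H + s − 2f) = 390 × (2088.1 − 14) / (2088.1 + 390 − 2 × 14) = 390 × 2074.1 / 2450.1 ≈ 330.15 mm.

330 mm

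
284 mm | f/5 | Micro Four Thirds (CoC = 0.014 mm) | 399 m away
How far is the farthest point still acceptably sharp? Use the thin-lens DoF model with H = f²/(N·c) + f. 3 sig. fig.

610 m

Hyperfocal distance H = f²/(N·c) + f = 284²/(5 × 0.014) + 284 = 80656/0.07 + 284 ≈ 1152512.6 mm ≈ 1153 m.
Far limit Df = s·(H − f)/(H − s) = 399000 × (1152512.6 − 284) / (1152512.6 − 399000) = 399000 × 1152228.6 / 753512.6 ≈ 610128 mm ≈ 610 m.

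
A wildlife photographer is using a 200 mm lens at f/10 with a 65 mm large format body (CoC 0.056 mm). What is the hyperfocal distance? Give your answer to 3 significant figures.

Hyperfocal distance H = f²/(N·c) + f = 200²/(10 × 0.056) + 200 = 40000/0.56 + 200 ≈ 71628.6 mm ≈ 71.6 m.

71.6 m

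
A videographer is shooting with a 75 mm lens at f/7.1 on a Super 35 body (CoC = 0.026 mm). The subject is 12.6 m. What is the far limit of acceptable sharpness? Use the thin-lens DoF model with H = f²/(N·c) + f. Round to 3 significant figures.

21.4 m

Hyperfocal distance H = f²/(N·c) + f = 75²/(7.1 × 0.026) + 75 = 5625/0.1846 + 75 ≈ 30546.3 mm ≈ 30.55 m.
Far limit Df = s·(H − f)/(H − s) = 12600 × (30546.3 − 75) / (30546.3 − 12600) = 12600 × 30471.3 / 17946.3 ≈ 21394 mm ≈ 21.4 m.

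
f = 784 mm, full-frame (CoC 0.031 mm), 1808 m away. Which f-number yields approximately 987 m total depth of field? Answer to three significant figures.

f/2.80

Write h = H − f = f²/(N·c). The thin-lens limits are Dn = s·h/(h + (s−f)) and Df = s·h/(h − (s−f)), so DoF = Df − Dn = 2·s·(s−f)·h / (h² − (s−f)²).
That is a quadratic in h: DoF·h² − 2·s·(s−f)·h − DoF·(s−f)² = 0 ⇒ h = (s−f)·(s + √(s² + DoF²)) / DoF = 1807216 × (1808000 + √(1808000² + 987000²)) / 987000 = 1807216 × (1808000 + 2059862) / 987000 ≈ 7082130 mm.
Then N = f²/(c·h) = 784² / (0.031 × 7082130) = 614656 / 219546 ≈ 2.80.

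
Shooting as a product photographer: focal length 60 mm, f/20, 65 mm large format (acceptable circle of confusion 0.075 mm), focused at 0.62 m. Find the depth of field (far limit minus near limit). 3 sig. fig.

306 mm

Hyperfocal distance H = f²/(N·c) + f = 60²/(20 × 0.075) + 60 = 3600/1.5 + 60 ≈ 2460.0 mm ≈ 2.460 m.
Near limit Dn = s·(H − f)/(H + s − 2f) = 620 × (2460.0 − 60) / (2460.0 + 620 − 2 × 60) = 620 × 2400.0 / 2960.0 ≈ 502.70 mm.
Far limit Df = s·(H − f)/(H − s) = 620 × (2460.0 − 60) / (2460.0 − 620) = 620 × 2400.0 / 1840.0 ≈ 808.70 mm.
Depth of field = Df − Dn = 808.70 − 502.70 ≈ 306.00 mm.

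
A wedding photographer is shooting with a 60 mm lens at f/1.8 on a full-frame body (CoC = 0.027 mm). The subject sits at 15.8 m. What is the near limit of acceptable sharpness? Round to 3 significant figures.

Hyperfocal distance H = f²/(N·c) + f = 60²/(1.8 × 0.027) + 60 = 3600/0.0486 + 60 ≈ 74134.1 mm ≈ 74.13 m.
Near limit Dn = s·(H − f)/(H + s − 2f) = 15800 × (74134.1 − 60) / (74134.1 + 15800 − 2 × 60) = 15800 × 74074.1 / 89814.1 ≈ 13031 mm ≈ 13.0 m.

13.0 m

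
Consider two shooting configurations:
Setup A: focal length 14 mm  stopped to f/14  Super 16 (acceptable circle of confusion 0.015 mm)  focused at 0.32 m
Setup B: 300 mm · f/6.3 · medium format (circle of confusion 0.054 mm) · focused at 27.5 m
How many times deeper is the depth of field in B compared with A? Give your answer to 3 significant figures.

Setup A: H = 14²/(14×0.015) + 14 ≈ 947.3 mm; DoF = Df − Dn = 476.09 − 240.99 ≈ 235.10 mm.
Setup B: H = 300²/(6.3×0.054) + 300 ≈ 264850.3 mm; DoF = Df − Dn = 30651.5 − 24936.2 ≈ 5715.3 mm.
Ratio = 5715.3 / 235.10 ≈ 24.3.

24.3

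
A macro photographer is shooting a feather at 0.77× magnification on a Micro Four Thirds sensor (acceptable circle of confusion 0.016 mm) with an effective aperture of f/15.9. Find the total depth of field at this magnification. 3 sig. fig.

0.858 mm

At magnification m, DoF ≈ 2·N_eff·c/m² = 2 × 15.9 × 0.016 / 0.77² = 0.5088 / 0.5929 ≈ 0.858 mm.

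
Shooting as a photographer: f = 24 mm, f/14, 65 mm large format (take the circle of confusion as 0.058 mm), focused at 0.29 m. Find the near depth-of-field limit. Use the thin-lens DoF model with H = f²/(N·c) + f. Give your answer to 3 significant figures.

Hyperfocal distance H = f²/(N·c) + f = 24²/(14 × 0.058) + 24 = 576/0.812 + 24 ≈ 733.4 mm ≈ 0.733 m.
Near limit Dn = s·(H − f)/(H + s − 2f) = 290 × (733.4 − 24) / (733.4 + 290 − 2 × 24) = 290 × 709.4 / 975.4 ≈ 210.91 mm.

211 mm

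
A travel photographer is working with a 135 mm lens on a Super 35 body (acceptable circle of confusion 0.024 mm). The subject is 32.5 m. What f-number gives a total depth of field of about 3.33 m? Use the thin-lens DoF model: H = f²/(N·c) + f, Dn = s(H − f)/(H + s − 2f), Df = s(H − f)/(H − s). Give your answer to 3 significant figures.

f/1.20

Write h = H − f = f²/(N·c). The thin-lens limits are Dn = s·h/(h + (s−f)) and Df = s·h/(h − (s−f)), so DoF = Df − Dn = 2·s·(s−f)·h / (h² − (s−f)²).
That is a quadratic in h: DoF·h² − 2·s·(s−f)·h − DoF·(s−f)² = 0 ⇒ h = (s−f)·(s + √(s² + DoF²)) / DoF = 32365 × (32500 + √(32500² + 3330²)) / 3330 = 32365 × (32500 + 32670.2) / 3330 ≈ 633403 mm.
Then N = f²/(c·h) = 135² / (0.024 × 633403) = 18225 / 15202 ≈ 1.20.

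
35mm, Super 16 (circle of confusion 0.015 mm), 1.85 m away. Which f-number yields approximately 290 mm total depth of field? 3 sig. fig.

Write h = H − f = f²/(N·c). The thin-lens limits are Dn = s·h/(h + (s−f)) and Df = s·h/(h − (s−f)), so DoF = Df − Dn = 2·s·(s−f)·h / (h² − (s−f)²).
That is a quadratic in h: DoF·h² − 2·s·(s−f)·h − DoF·(s−f)² = 0 ⇒ h = (s−f)·(s + √(s² + DoF²)) / DoF = 1815 × (1850 + √(1850² + 290²)) / 290 = 1815 × (1850 + 1872.59) / 290 ≈ 23298 mm.
Then N = f²/(c·h) = 35² / (0.015 × 23298) = 1225 / 349.47 ≈ 3.51.

f/3.51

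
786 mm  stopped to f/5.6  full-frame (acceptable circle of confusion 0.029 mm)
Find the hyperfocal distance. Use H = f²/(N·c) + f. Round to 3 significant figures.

3800 m

Hyperfocal distance H = f²/(N·c) + f = 786²/(5.6 × 0.029) + 786 = 617796/0.1624 + 786 ≈ 3804948.6 mm ≈ 3800 m.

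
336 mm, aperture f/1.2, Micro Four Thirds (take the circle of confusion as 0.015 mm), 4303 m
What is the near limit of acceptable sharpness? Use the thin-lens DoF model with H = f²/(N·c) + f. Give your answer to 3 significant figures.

2550 m

Hyperfocal distance H = f²/(N·c) + f = 336²/(1.2 × 0.015) + 336 = 112896/0.018 + 336 ≈ 6272336.0 mm ≈ 6272 m.
Near limit Dn = s·(H − f)/(H + s − 2f) = 4303000 × (6272336.0 − 336) / (6272336.0 + 4303000 − 2 × 336) = 4303000 × 6272000.0 / 10574664.0 ≈ 2552177 mm ≈ 2550 m.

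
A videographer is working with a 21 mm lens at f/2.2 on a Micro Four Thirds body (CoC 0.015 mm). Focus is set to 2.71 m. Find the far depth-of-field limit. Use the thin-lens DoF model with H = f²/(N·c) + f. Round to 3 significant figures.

3.39 m

Hyperfocal distance H = f²/(N·c) + f = 21²/(2.2 × 0.015) + 21 = 441/0.033 + 21 ≈ 13384.6 mm ≈ 13.38 m.
Far limit Df = s·(H − f)/(H − s) = 2710 × (13384.6 − 21) / (13384.6 − 2710) = 2710 × 13363.6 / 10674.6 ≈ 3392.7 mm ≈ 3.39 m.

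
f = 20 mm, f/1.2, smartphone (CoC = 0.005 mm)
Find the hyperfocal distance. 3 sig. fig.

66.7 m

Hyperfocal distance H = f²/(N·c) + f = 20²/(1.2 × 0.005) + 20 = 400/0.006 + 20 ≈ 66686.7 mm ≈ 66.7 m.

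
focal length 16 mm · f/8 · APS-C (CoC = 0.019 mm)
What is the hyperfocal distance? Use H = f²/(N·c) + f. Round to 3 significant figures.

Hyperfocal distance H = f²/(N·c) + f = 16²/(8 × 0.019) + 16 = 256/0.152 + 16 ≈ 1700.2 mm ≈ 1.70 m.

1.70 m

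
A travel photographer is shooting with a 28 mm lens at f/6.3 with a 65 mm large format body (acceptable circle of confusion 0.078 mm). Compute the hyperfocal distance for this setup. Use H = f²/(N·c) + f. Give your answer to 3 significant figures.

1.62 m

Hyperfocal distance H = f²/(N·c) + f = 28²/(6.3 × 0.078) + 28 = 784/0.4914 + 28 ≈ 1623.4 mm ≈ 1.62 m.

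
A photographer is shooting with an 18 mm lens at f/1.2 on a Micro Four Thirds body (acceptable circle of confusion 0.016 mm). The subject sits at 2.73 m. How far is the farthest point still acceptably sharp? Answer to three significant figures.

3.25 m

Hyperfocal distance H = f²/(N·c) + f = 18²/(1.2 × 0.016) + 18 = 324/0.0192 + 18 ≈ 16893.0 mm ≈ 16.89 m.
Far limit Df = s·(H − f)/(H − s) = 2730 × (16893.0 − 18) / (16893.0 − 2730) = 2730 × 16875.0 / 14163.0 ≈ 3252.8 mm ≈ 3.25 m.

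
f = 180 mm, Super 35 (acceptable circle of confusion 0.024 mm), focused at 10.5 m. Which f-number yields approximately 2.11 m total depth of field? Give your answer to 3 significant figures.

Write h = H − f = f²/(N·c). The thin-lens limits are Dn = s·h/(h + (s−f)) and Df = s·h/(h − (s−f)), so DoF = Df − Dn = 2·s·(s−f)·h / (h² − (s−f)²).
That is a quadratic in h: DoF·h² − 2·s·(s−f)·h − DoF·(s−f)² = 0 ⇒ h = (s−f)·(s + √(s² + DoF²)) / DoF = 10320 × (10500 + √(10500² + 2110²)) / 2110 = 10320 × (10500 + 10709.9) / 2110 ≈ 103738 mm.
Then N = f²/(c·h) = 180² / (0.024 × 103738) = 32400 / 2489.7 ≈ 13.

f/13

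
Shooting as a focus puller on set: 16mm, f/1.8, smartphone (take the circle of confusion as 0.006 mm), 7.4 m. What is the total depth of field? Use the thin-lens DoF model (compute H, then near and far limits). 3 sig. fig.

Hyperfocal distance H = f²/(N·c) + f = 16²/(1.8 × 0.006) + 16 = 256/0.0108 + 16 ≈ 23719.7 mm ≈ 23.72 m.
Near limit Dn = s·(H − f)/(H + s − 2f) = 7400 × (23719.7 − 16) / (23719.7 + 7400 − 2 × 16) = 7400 × 23703.7 / 31087.7 ≈ 5642.3 mm.
Far limit Df = s·(H − f)/(H − s) = 7400 × (23719.7 − 16) / (23719.7 − 7400) = 7400 × 23703.7 / 16319.7 ≈ 10748.2 mm.
Depth of field = Df − Dn = 10748.2 − 5642.3 ≈ 5105.9 mm ≈ 5.11 m.

5.11 m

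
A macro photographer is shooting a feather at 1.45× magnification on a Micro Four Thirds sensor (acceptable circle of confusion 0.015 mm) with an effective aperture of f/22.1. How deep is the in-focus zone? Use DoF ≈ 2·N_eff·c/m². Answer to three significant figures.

At magnification m, DoF ≈ 2·N_eff·c/m² = 2 × 22.1 × 0.015 / 1.45² = 0.663 / 2.103 ≈ 0.315 mm.

0.315 mm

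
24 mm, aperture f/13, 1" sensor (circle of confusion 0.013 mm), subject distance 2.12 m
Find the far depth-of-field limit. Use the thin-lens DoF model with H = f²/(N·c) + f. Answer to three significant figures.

5.51 m

Hyperfocal distance H = f²/(N·c) + f = 24²/(13 × 0.013) + 24 = 576/0.169 + 24 ≈ 3432.3 mm ≈ 3.432 m.
Far limit Df = s·(H − f)/(H − s) = 2120 × (3432.3 − 24) / (3432.3 − 2120) = 2120 × 3408.3 / 1312.3 ≈ 5506.1 mm ≈ 5.51 m.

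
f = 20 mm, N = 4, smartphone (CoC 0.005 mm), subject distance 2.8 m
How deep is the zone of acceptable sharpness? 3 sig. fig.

0.794 m

Hyperfocal distance H = f²/(N·c) + f = 20²/(4 × 0.005) + 20 = 400/0.02 + 20 ≈ 20020.0 mm ≈ 20.02 m.
Near limit Dn = s·(H − f)/(H + s − 2f) = 2800 × (20020.0 − 20) / (20020.0 + 2800 − 2 × 20) = 2800 × 20000.0 / 22780.0 ≈ 2458.30 mm.
Far limit Df = s·(H − f)/(H − s) = 2800 × (20020.0 − 20) / (20020.0 − 2800) = 2800 × 20000.0 / 17220.0 ≈ 3252.03 mm.
Depth of field = Df − Dn = 3252.03 − 2458.30 ≈ 793.73 mm ≈ 0.794 m.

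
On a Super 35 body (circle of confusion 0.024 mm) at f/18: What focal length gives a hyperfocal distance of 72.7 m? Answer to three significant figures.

177 mm

From H = f²/(N·c) + f, with f ≪ H: f ≈ √(H·N·c) = √(72700 × 18 × 0.024) = √31406 ≈ 177.2 mm.
The +f correction barely moves this — solving exactly, f² + N·c·f − N·c·H = 0 ⇒ f = (−N·c + √((N·c)² + 4·N·c·H))/2 = (−0.432 + √125626)/2 ≈ 177.00 mm, so f ≈ 177 mm.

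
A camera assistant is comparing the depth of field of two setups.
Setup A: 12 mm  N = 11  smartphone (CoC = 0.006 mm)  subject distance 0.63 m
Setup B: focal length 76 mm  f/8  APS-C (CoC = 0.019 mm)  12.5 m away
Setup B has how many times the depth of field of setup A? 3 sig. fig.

Setup A: H = 12²/(11×0.006) + 12 ≈ 2193.8 mm; DoF = Df − Dn = 878.97 − 490.94 ≈ 388.03 mm.
Setup B: H = 76²/(8×0.019) + 76 ≈ 38076.0 mm; DoF = Df − Dn = 18572.1 − 9420.1 ≈ 9152.0 mm.
Ratio = 9152.0 / 388.03 ≈ 23.6.

23.6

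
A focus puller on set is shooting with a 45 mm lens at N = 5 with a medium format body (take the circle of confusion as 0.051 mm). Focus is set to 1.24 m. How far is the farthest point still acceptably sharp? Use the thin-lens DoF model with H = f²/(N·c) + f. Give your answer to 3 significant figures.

Hyperfocal distance H = f²/(N·c) + f = 45²/(5 × 0.051) + 45 = 2025/0.255 + 45 ≈ 7986.2 mm ≈ 7.986 m.
Far limit Df = s·(H − f)/(H − s) = 1240 × (7986.2 − 45) / (7986.2 − 1240) = 1240 × 7941.2 / 6746.2 ≈ 1459.7 mm ≈ 1.46 m.

1.46 m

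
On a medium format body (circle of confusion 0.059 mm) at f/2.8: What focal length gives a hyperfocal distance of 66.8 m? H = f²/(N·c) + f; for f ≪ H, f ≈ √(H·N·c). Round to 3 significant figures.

From H = f²/(N·c) + f, with f ≪ H: f ≈ √(H·N·c) = √(66800 × 2.8 × 0.059) = √11035 ≈ 105.0 mm.
The +f correction barely moves this — solving exactly, f² + N·c·f − N·c·H = 0 ⇒ f = (−N·c + √((N·c)² + 4·N·c·H))/2 = (−0.1652 + √44141)/2 ≈ 104.97 mm, so f ≈ 105 mm.

105 mm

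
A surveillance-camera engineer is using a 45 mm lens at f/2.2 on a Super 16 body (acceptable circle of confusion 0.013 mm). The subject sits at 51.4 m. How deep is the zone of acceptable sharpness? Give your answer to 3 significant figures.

Hyperfocal distance H = f²/(N·c) + f = 45²/(2.2 × 0.013) + 45 = 2025/0.0286 + 45 ≈ 70849.2 mm ≈ 70.85 m.
Near limit Dn = s·(H − f)/(H + s − 2f) = 51400 × (70849.2 − 45) / (70849.2 + 51400 − 2 × 45) = 51400 × 70804.2 / 122159.2 ≈ 29792 mm.
Far limit Df = s·(H − f)/(H − s) = 51400 × (70849.2 − 45) / (70849.2 − 51400) = 51400 × 70804.2 / 19449.2 ≈ 187120 mm.
Depth of field = Df − Dn = 187120 − 29792 ≈ 157328 mm ≈ 157 m.

157 m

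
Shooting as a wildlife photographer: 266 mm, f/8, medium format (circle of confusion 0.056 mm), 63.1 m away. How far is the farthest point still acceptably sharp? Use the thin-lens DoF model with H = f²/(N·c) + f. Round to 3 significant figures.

Hyperfocal distance H = f²/(N·c) + f = 266²/(8 × 0.056) + 266 = 70756/0.448 + 266 ≈ 158203.5 mm ≈ 158.2 m.
Far limit Df = s·(H − f)/(H − s) = 63100 × (158203.5 − 266) / (158203.5 − 63100) = 63100 × 157937.5 / 95103.5 ≈ 104790 mm ≈ 105 m.

105 m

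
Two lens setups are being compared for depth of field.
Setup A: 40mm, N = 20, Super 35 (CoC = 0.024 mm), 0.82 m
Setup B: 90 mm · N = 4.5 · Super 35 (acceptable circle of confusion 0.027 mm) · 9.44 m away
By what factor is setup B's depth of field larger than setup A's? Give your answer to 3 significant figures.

6.65

Setup A: H = 40²/(20×0.024) + 40 ≈ 3373.3 mm; DoF = Df − Dn = 1070.50 − 664.51 ≈ 405.99 mm.
Setup B: H = 90²/(4.5×0.027) + 90 ≈ 66756.7 mm; DoF = Df − Dn = 10979.9 − 8278.9 ≈ 2701.0 mm.
Ratio = 2701.0 / 405.99 ≈ 6.65.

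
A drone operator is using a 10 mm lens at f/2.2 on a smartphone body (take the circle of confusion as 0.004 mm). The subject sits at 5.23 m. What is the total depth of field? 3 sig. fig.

6.09 m

Hyperfocal distance H = f²/(N·c) + f = 10²/(2.2 × 0.004) + 10 = 100/0.0088 + 10 ≈ 11373.6 mm ≈ 11.37 m.
Near limit Dn = s·(H − f)/(H + s − 2f) = 5230 × (11373.6 − 10) / (11373.6 + 5230 − 2 × 10) = 5230 × 11363.6 / 16583.6 ≈ 3583.8 mm.
Far limit Df = s·(H − f)/(H − s) = 5230 × (11373.6 − 10) / (11373.6 − 5230) = 5230 × 11363.6 / 6143.6 ≈ 9673.7 mm.
Depth of field = Df − Dn = 9673.7 − 3583.8 ≈ 6089.9 mm ≈ 6.09 m.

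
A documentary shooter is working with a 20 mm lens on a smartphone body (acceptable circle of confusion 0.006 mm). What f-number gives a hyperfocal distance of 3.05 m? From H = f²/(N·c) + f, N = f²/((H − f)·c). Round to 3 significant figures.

Rearrange H = f²/(N·c) + f for N: N = f² / ((H − f)·c).
N = 20² / ((3050 − 20) × 0.006) = 400 / 18.18 ≈ 22.

f/22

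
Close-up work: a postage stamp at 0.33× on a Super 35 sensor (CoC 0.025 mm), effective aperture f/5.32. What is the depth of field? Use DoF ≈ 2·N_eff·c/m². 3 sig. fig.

2.44 mm

At magnification m, DoF ≈ 2·N_eff·c/m² = 2 × 5.32 × 0.025 / 0.33² = 0.266 / 0.1089 ≈ 2.44 mm.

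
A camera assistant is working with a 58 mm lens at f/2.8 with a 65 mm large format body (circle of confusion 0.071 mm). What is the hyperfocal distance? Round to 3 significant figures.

17.0 m

Hyperfocal distance H = f²/(N·c) + f = 58²/(2.8 × 0.071) + 58 = 3364/0.1988 + 58 ≈ 16979.5 mm ≈ 17.0 m.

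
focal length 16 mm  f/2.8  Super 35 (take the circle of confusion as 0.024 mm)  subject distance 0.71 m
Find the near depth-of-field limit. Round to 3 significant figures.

Hyperfocal distance H = f²/(N·c) + f = 16²/(2.8 × 0.024) + 16 = 256/0.0672 + 16 ≈ 3825.5 mm ≈ 3.826 m.
Near limit Dn = s·(H − f)/(H + s − 2f) = 710 × (3825.5 − 16) / (3825.5 + 710 − 2 × 16) = 710 × 3809.5 / 4503.5 ≈ 600.59 mm ≈ 0.601 m.

0.601 m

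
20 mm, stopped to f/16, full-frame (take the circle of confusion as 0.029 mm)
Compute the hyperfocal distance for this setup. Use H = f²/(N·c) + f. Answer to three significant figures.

Hyperfocal distance H = f²/(N·c) + f = 20²/(16 × 0.029) + 20 = 400/0.464 + 20 ≈ 882.1 mm ≈ 0.882 m.

0.882 m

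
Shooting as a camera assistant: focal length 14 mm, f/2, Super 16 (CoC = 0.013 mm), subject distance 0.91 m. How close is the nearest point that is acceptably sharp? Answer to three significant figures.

Hyperfocal distance H = f²/(N·c) + f = 14²/(2 × 0.013) + 14 = 196/0.026 + 14 ≈ 7552.5 mm ≈ 7.552 m.
Near limit Dn = s·(H − f)/(H + s − 2f) = 910 × (7552.5 − 14) / (7552.5 + 910 − 2 × 14) = 910 × 7538.5 / 8434.5 ≈ 813.33 mm ≈ 0.813 m.

0.813 m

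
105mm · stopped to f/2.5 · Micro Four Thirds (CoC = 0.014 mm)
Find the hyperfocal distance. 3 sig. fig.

315 m

Hyperfocal distance H = f²/(N·c) + f = 105²/(2.5 × 0.014) + 105 = 11025/0.035 + 105 ≈ 315105.0 mm ≈ 315 m.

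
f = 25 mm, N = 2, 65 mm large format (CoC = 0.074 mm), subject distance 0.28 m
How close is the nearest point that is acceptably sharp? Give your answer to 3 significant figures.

264 mm

Hyperfocal distance H = f²/(N·c) + f = 25²/(2 × 0.074) + 25 = 625/0.148 + 25 ≈ 4248.0 mm ≈ 4.248 m.
Near limit Dn = s·(H − f)/(H + s − 2f) = 280 × (4248.0 − 25) / (4248.0 + 280 − 2 × 25) = 280 × 4223.0 / 4478.0 ≈ 264.06 mm.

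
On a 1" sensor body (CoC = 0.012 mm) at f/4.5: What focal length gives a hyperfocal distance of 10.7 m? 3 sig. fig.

24.0 mm

From H = f²/(N·c) + f, with f ≪ H: f ≈ √(H·N·c) = √(10700 × 4.5 × 0.012) = √577.80 ≈ 24.04 mm.
The +f correction barely moves this — solving exactly, f² + N·c·f − N·c·H = 0 ⇒ f = (−N·c + √((N·c)² + 4·N·c·H))/2 = (−0.054 + √2311.2)/2 ≈ 24.010 mm, so f ≈ 24.0 mm.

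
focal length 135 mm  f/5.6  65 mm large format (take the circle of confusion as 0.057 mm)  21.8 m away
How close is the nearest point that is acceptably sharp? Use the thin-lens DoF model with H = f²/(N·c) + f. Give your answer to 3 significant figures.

15.8 m

Hyperfocal distance H = f²/(N·c) + f = 135²/(5.6 × 0.057) + 135 = 18225/0.3192 + 135 ≈ 57230.9 mm ≈ 57.23 m.
Near limit Dn = s·(H − f)/(H + s − 2f) = 21800 × (57230.9 − 135) / (57230.9 + 21800 − 2 × 135) = 21800 × 57095.9 / 78760.9 ≈ 15803 mm ≈ 15.8 m.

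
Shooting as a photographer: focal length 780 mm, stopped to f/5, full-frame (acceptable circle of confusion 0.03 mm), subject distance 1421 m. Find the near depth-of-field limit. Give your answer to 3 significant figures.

1050 m

Hyperfocal distance H = f²/(N·c) + f = 780²/(5 × 0.03) + 780 = 608400/0.15 + 780 ≈ 4056780.0 mm ≈ 4057 m.
Near limit Dn = s·(H − f)/(H + s − 2f) = 1421000 × (4056780.0 − 780) / (4056780.0 + 1421000 − 2 × 780) = 1421000 × 4056000.0 / 5476220.0 ≈ 1052473 mm ≈ 1050 m.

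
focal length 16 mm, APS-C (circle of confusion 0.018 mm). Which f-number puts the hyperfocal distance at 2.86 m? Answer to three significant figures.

f/5

Rearrange H = f²/(N·c) + f for N: N = f² / ((H − f)·c).
N = 16² / ((2860 − 16) × 0.018) = 256 / 51.19 ≈ 5.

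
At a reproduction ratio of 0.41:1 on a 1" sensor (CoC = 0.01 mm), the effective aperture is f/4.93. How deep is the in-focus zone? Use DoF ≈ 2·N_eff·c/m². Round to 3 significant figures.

At magnification m, DoF ≈ 2·N_eff·c/m² = 2 × 4.93 × 0.01 / 0.41² = 0.0986 / 0.1681 ≈ 0.587 mm.

0.587 mm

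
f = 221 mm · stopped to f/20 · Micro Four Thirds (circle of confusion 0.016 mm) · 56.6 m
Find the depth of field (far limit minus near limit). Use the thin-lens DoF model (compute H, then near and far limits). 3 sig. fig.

Hyperfocal distance H = f²/(N·c) + f = 221²/(20 × 0.016) + 221 = 48841/0.32 + 221 ≈ 152849.1 mm ≈ 152.8 m.
Near limit Dn = s·(H − f)/(H + s − 2f) = 56600 × (152849.1 − 221) / (152849.1 + 56600 − 2 × 221) = 56600 × 152628.1 / 209007.1 ≈ 41332 mm.
Far limit Df = s·(H − f)/(H − s) = 56600 × (152849.1 − 221) / (152849.1 − 56600) = 56600 × 152628.1 / 96249.1 ≈ 89754 mm.
Depth of field = Df − Dn = 89754 − 41332 ≈ 48422 mm ≈ 48.4 m.

48.4 m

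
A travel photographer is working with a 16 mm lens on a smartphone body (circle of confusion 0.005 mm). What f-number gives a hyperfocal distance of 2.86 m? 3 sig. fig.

Rearrange H = f²/(N·c) + f for N: N = f² / ((H − f)·c).
N = 16² / ((2860 − 16) × 0.005) = 256 / 14.22 ≈ 18.

f/18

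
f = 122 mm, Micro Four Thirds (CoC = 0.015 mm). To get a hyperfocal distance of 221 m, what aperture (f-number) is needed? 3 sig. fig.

f/4.49

Rearrange H = f²/(N·c) + f for N: N = f² / ((H − f)·c).
N = 122² / ((221000 − 122) × 0.015) = 14884 / 3313 ≈ 4.49.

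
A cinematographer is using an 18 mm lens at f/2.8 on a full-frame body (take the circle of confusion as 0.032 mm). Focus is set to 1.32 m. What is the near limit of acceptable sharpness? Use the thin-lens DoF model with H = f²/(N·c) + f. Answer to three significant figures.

Hyperfocal distance H = f²/(N·c) + f = 18²/(2.8 × 0.032) + 18 = 324/0.0896 + 18 ≈ 3634.1 mm ≈ 3.634 m.
Near limit Dn = s·(H − f)/(H + s − 2f) = 1320 × (3634.1 − 18) / (3634.1 + 1320 − 2 × 18) = 1320 × 3616.1 / 4918.1 ≈ 970.55 mm ≈ 0.971 m.

0.971 m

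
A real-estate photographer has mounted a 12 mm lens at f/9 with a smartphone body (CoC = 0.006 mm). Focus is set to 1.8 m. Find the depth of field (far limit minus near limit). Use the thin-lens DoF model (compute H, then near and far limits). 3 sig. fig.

Hyperfocal distance H = f²/(N·c) + f = 12²/(9 × 0.006) + 12 = 144/0.054 + 12 ≈ 2678.7 mm ≈ 2.679 m.
Near limit Dn = s·(H − f)/(H + s − 2f) = 1800 × (2678.7 − 12) / (2678.7 + 1800 − 2 × 12) = 1800 × 2666.7 / 4454.7 ≈ 1077.5 mm.
Far limit Df = s·(H − f)/(H − s) = 1800 × (2678.7 − 12) / (2678.7 − 1800) = 1800 × 2666.7 / 878.7 ≈ 5462.8 mm.
Depth of field = Df − Dn = 5462.8 − 1077.5 ≈ 4385.3 mm ≈ 4.39 m.

4.39 m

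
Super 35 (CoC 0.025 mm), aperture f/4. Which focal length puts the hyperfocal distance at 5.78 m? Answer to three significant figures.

24.0 mm

From H = f²/(N·c) + f, with f ≪ H: f ≈ √(H·N·c) = √(5780 × 4 × 0.025) = √578.00 ≈ 24.04 mm.
The +f correction barely moves this — solving exactly, f² + N·c·f − N·c·H = 0 ⇒ f = (−N·c + √((N·c)² + 4·N·c·H))/2 = (−0.1 + √2312.0)/2 ≈ 23.992 mm, so f ≈ 24.0 mm.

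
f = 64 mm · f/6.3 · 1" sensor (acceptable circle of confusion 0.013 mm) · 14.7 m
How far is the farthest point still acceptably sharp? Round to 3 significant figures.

Hyperfocal distance H = f²/(N·c) + f = 64²/(6.3 × 0.013) + 64 = 4096/0.0819 + 64 ≈ 50076.2 mm ≈ 50.08 m.
Far limit Df = s·(H − f)/(H − s) = 14700 × (50076.2 − 64) / (50076.2 − 14700) = 14700 × 50012.2 / 35376.2 ≈ 20782 mm ≈ 20.8 m.

20.8 m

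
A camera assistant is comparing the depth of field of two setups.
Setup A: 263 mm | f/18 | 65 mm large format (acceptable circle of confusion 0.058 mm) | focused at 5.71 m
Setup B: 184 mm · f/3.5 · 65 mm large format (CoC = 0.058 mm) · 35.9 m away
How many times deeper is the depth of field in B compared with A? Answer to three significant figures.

Setup A: H = 263²/(18×0.058) + 263 ≈ 66516.8 mm; DoF = Df − Dn = 6221.49 − 5276.22 ≈ 945.27 mm.
Setup B: H = 184²/(3.5×0.058) + 184 ≈ 166962.3 mm; DoF = Df − Dn = 45683 − 29568 ≈ 16115 mm.
Ratio = 16115 / 945.27 ≈ 17.0.

17.0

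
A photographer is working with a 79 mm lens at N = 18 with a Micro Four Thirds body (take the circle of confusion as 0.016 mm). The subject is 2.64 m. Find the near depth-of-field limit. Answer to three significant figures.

Hyperfocal distance H = f²/(N·c) + f = 79²/(18 × 0.016) + 79 = 6241/0.288 + 79 ≈ 21749.1 mm ≈ 21.75 m.
Near limit Dn = s·(H − f)/(H + s − 2f) = 2640 × (21749.1 − 79) / (21749.1 + 2640 − 2 × 79) = 2640 × 21670.1 / 24231.1 ≈ 2361.0 mm ≈ 2.36 m.

2.36 m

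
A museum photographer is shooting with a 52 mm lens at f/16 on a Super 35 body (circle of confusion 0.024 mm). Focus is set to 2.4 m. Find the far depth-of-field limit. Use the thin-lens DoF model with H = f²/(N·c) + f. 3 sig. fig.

3.60 m

Hyperfocal distance H = f²/(N·c) + f = 52²/(16 × 0.024) + 52 = 2704/0.384 + 52 ≈ 7093.7 mm ≈ 7.094 m.
Far limit Df = s·(H − f)/(H − s) = 2400 × (7093.7 − 52) / (7093.7 − 2400) = 2400 × 7041.7 / 4693.7 ≈ 3600.6 mm ≈ 3.60 m.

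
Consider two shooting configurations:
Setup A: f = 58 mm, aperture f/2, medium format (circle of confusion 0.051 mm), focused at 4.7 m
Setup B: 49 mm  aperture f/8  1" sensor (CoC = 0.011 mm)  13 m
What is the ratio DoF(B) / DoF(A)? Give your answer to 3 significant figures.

11.8

Setup A: H = 58²/(2×0.051) + 58 ≈ 33038.4 mm; DoF = Df − Dn = 5469.9 − 4120.1 ≈ 1349.8 mm.
Setup B: H = 49²/(8×0.011) + 49 ≈ 27333.1 mm; DoF = Df − Dn = 24746 − 8816 ≈ 15930 mm.
Ratio = 15930 / 1349.8 ≈ 11.8.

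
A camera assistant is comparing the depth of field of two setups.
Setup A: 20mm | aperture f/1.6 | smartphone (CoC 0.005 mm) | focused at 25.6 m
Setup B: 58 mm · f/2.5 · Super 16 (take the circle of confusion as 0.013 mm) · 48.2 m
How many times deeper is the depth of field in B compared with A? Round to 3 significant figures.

Setup A: H = 20²/(1.6×0.005) + 20 ≈ 50020.0 mm; DoF = Df − Dn = 52416 − 16936 ≈ 35480 mm.
Setup B: H = 58²/(2.5×0.013) + 58 ≈ 103565.7 mm; DoF = Df − Dn = 90111 − 32899 ≈ 57212 mm.
Ratio = 57212 / 35480 ≈ 1.61.

1.61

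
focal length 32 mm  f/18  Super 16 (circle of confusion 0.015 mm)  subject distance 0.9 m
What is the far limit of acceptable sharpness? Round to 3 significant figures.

Hyperfocal distance H = f²/(N·c) + f = 32²/(18 × 0.015) + 32 = 1024/0.27 + 32 ≈ 3824.6 mm ≈ 3.825 m.
Far limit Df = s·(H − f)/(H − s) = 900 × (3824.6 − 32) / (3824.6 − 900) = 900 × 3792.6 / 2924.6 ≈ 1167.1 mm ≈ 1.17 m.

1.17 m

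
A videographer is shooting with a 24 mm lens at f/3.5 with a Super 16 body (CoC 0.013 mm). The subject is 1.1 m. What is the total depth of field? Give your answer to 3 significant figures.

188 mm

Hyperfocal distance H = f²/(N·c) + f = 24²/(3.5 × 0.013) + 24 = 576/0.0455 + 24 ≈ 12683.3 mm ≈ 12.68 m.
Near limit Dn = s·(H − f)/(H + s − 2f) = 1100 × (12683.3 − 24) / (12683.3 + 1100 − 2 × 24) = 1100 × 12659.3 / 13735.3 ≈ 1013.83 mm.
Far limit Df = s·(H − f)/(H − s) = 1100 × (12683.3 − 24) / (12683.3 − 1100) = 1100 × 12659.3 / 11583.3 ≈ 1202.18 mm.
Depth of field = Df − Dn = 1202.18 − 1013.83 ≈ 188.35 mm.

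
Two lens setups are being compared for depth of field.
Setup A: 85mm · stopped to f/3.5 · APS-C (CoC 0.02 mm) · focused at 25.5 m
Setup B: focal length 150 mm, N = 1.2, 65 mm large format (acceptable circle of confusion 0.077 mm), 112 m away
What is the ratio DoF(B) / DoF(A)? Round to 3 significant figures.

Setup A: H = 85²/(3.5×0.02) + 85 ≈ 103299.3 mm; DoF = Df − Dn = 33830 − 20462 ≈ 13368 mm.
Setup B: H = 150²/(1.2×0.077) + 150 ≈ 243656.5 mm; DoF = Df − Dn = 207151 − 76748 ≈ 130403 mm.
Ratio = 130403 / 13368 ≈ 9.75.

9.75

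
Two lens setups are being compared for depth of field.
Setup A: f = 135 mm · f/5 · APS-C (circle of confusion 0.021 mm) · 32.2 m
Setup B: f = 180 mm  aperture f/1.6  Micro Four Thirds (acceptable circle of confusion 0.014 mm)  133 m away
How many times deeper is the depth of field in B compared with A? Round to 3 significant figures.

2.00

Setup A: H = 135²/(5×0.021) + 135 ≈ 173706.4 mm; DoF = Df − Dn = 39496 − 27179 ≈ 12317 mm.
Setup B: H = 180²/(1.6×0.014) + 180 ≈ 1446608.6 mm; DoF = Df − Dn = 146448 − 121814 ≈ 24634 mm.
Ratio = 24634 / 12317 ≈ 2.00.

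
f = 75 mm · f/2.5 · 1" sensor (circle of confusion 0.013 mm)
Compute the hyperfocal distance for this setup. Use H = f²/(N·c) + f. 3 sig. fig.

Hyperfocal distance H = f²/(N·c) + f = 75²/(2.5 × 0.013) + 75 = 5625/0.0325 + 75 ≈ 173151.9 mm ≈ 173 m.

173 m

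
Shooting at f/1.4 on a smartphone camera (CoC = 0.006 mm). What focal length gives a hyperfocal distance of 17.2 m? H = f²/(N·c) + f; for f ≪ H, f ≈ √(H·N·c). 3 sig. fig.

12.0 mm

From H = f²/(N·c) + f, with f ≪ H: f ≈ √(H·N·c) = √(17200 × 1.4 × 0.006) = √144.48 ≈ 12.02 mm.
The +f correction barely moves this — solving exactly, f² + N·c·f − N·c·H = 0 ⇒ f = (−N·c + √((N·c)² + 4·N·c·H))/2 = (−0.0084 + √577.92)/2 ≈ 12.016 mm, so f ≈ 12.0 mm.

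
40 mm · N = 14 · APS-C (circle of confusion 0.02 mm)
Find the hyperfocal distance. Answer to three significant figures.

Hyperfocal distance H = f²/(N·c) + f = 40²/(14 × 0.02) + 40 = 1600/0.28 + 40 ≈ 5754.3 mm ≈ 5.75 m.

5.75 m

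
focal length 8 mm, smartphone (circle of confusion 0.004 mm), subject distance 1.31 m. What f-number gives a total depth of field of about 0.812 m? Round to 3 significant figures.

Write h = H − f = f²/(N·c). The thin-lens limits are Dn = s·h/(h + (s−f)) and Df = s·h/(h − (s−f)), so DoF = Df − Dn = 2·s·(s−f)·h / (h² − (s−f)²).
That is a quadratic in h: DoF·h² − 2·s·(s−f)·h − DoF·(s−f)² = 0 ⇒ h = (s−f)·(s + √(s² + DoF²)) / DoF = 1302 × (1310 + √(1310² + 812²)) / 812 = 1302 × (1310 + 1541.25) / 812 ≈ 4571.8 mm.
Then N = f²/(c·h) = 8² / (0.004 × 4571.8) = 64 / 18.287 ≈ 3.50.

f/3.50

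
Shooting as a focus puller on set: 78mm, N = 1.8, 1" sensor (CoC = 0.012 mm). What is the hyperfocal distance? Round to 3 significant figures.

Hyperfocal distance H = f²/(N·c) + f = 78²/(1.8 × 0.012) + 78 = 6084/0.0216 + 78 ≈ 281744.7 mm ≈ 282 m.

282 m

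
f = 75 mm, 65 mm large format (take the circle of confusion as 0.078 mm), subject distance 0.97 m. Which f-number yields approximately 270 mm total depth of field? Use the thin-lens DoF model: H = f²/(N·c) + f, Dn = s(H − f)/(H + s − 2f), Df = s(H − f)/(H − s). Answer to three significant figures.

f/11

Write h = H − f = f²/(N·c). The thin-lens limits are Dn = s·h/(h + (s−f)) and Df = s·h/(h − (s−f)), so DoF = Df − Dn = 2·s·(s−f)·h / (h² − (s−f)²).
That is a quadratic in h: DoF·h² − 2·s·(s−f)·h − DoF·(s−f)² = 0 ⇒ h = (s−f)·(s + √(s² + DoF²)) / DoF = 895 × (970 + √(970² + 270²)) / 270 = 895 × (970 + 1006.88) / 270 ≈ 6553.0 mm.
Then N = f²/(c·h) = 75² / (0.078 × 6553.0) = 5625 / 511.13 ≈ 11.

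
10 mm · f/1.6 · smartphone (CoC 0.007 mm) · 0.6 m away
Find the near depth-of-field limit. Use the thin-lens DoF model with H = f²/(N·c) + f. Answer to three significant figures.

0.563 m

Hyperfocal distance H = f²/(N·c) + f = 10²/(1.6 × 0.007) + 10 = 100/0.0112 + 10 ≈ 8938.6 mm ≈ 8.939 m.
Near limit Dn = s·(H − f)/(H + s − 2f) = 600 × (8938.6 − 10) / (8938.6 + 600 − 2 × 10) = 600 × 8928.6 / 9518.6 ≈ 562.81 mm ≈ 0.563 m.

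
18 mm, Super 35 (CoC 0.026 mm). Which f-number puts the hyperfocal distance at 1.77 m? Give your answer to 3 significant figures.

f/7.11

Rearrange H = f²/(N·c) + f for N: N = f² / ((H − f)·c).
N = 18² / ((1770 − 18) × 0.026) = 324 / 45.55 ≈ 7.11.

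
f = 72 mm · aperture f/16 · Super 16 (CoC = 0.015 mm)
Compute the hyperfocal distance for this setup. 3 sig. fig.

Hyperfocal distance H = f²/(N·c) + f = 72²/(16 × 0.015) + 72 = 5184/0.24 + 72 ≈ 21672.0 mm ≈ 21.7 m.

21.7 m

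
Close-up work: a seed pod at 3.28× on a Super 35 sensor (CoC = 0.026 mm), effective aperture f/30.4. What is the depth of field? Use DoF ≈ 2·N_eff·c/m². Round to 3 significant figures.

0.147 mm

At magnification m, DoF ≈ 2·N_eff·c/m² = 2 × 30.4 × 0.026 / 3.28² = 1.581 / 10.76 ≈ 0.147 mm.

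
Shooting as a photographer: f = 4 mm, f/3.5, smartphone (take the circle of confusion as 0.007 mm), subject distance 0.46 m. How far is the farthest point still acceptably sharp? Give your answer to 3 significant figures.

1.52 m

Hyperfocal distance H = f²/(N·c) + f = 4²/(3.5 × 0.007) + 4 = 16/0.0245 + 4 ≈ 657.1 mm ≈ 0.657 m.
Far limit Df = s·(H − f)/(H − s) = 460 × (657.1 − 4) / (657.1 − 460) = 460 × 653.1 / 197.1 ≈ 1524.4 mm ≈ 1.52 m.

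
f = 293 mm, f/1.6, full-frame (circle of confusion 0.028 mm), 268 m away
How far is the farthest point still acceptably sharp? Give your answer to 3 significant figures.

312 m

Hyperfocal distance H = f²/(N·c) + f = 293²/(1.6 × 0.028) + 293 = 85849/0.0448 + 293 ≈ 1916565.3 mm ≈ 1917 m.
Far limit Df = s·(H − f)/(H − s) = 268000 × (1916565.3 − 293) / (1916565.3 − 268000) = 268000 × 1916272.3 / 1648565.3 ≈ 311520 mm ≈ 312 m.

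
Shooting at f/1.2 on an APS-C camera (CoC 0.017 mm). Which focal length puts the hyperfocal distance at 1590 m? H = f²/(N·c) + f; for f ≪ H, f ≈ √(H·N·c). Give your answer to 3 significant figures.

From H = f²/(N·c) + f, with f ≪ H: f ≈ √(H·N·c) = √(1590000 × 1.2 × 0.017) = √32436 ≈ 180.1 mm.
The +f correction barely moves this — solving exactly, f² + N·c·f − N·c·H = 0 ⇒ f = (−N·c + √((N·c)² + 4·N·c·H))/2 = (−0.0204 + √129744)/2 ≈ 180.09 mm, so f ≈ 180 mm.

180 mm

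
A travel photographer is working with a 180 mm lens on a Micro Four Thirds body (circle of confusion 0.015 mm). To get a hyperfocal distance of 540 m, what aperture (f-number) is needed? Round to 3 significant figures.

Rearrange H = f²/(N·c) + f for N: N = f² / ((H − f)·c).
N = 180² / ((540000 − 180) × 0.015) = 32400 / 8097 ≈ 4.

f/4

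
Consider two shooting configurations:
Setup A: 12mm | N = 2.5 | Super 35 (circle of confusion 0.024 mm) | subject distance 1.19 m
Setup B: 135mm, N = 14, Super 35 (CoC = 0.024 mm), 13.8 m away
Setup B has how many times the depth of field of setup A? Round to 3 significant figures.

4.82

Setup A: H = 12²/(2.5×0.024) + 12 ≈ 2412.0 mm; DoF = Df − Dn = 2337.2 − 798.2 ≈ 1539.0 mm.
Setup B: H = 135²/(14×0.024) + 135 ≈ 54376.1 mm; DoF = Df − Dn = 18447.5 − 11023.0 ≈ 7424.5 mm.
Ratio = 7424.5 / 1539.0 ≈ 4.82.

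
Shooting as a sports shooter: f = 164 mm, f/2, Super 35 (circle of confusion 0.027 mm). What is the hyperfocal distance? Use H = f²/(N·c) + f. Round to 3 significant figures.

Hyperfocal distance H = f²/(N·c) + f = 164²/(2 × 0.027) + 164 = 26896/0.054 + 164 ≈ 498238.1 mm ≈ 498 m.

498 m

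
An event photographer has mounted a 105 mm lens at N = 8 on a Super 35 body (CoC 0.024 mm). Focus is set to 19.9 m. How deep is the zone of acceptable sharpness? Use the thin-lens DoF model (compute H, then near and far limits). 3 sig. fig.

15.6 m

Hyperfocal distance H = f²/(N·c) + f = 105²/(8 × 0.024) + 105 = 11025/0.192 + 105 ≈ 57526.9 mm ≈ 57.53 m.
Near limit Dn = s·(H − f)/(H + s − 2f) = 19900 × (57526.9 − 105) / (57526.9 + 19900 − 2 × 105) = 19900 × 57421.9 / 77216.9 ≈ 14799 mm.
Far limit Df = s·(H − f)/(H − s) = 19900 × (57526.9 − 105) / (57526.9 − 19900) = 19900 × 57421.9 / 37626.9 ≈ 30369 mm.
Depth of field = Df − Dn = 30369 − 14799 ≈ 15570 mm ≈ 15.6 m.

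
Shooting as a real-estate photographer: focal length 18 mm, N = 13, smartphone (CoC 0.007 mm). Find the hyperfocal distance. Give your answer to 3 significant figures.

3.58 m

Hyperfocal distance H = f²/(N·c) + f = 18²/(13 × 0.007) + 18 = 324/0.091 + 18 ≈ 3578.4 mm ≈ 3.58 m.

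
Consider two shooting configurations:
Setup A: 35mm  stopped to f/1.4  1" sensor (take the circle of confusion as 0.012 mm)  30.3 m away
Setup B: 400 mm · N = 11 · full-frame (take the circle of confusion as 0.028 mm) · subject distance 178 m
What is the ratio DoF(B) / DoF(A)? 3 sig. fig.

4.54

Setup A: H = 35²/(1.4×0.012) + 35 ≈ 72951.7 mm; DoF = Df − Dn = 51800 − 21412 ≈ 30388 mm.
Setup B: H = 400²/(11×0.028) + 400 ≈ 519880.5 mm; DoF = Df − Dn = 270467 − 132650 ≈ 137817 mm.
Ratio = 137817 / 30388 ≈ 4.54.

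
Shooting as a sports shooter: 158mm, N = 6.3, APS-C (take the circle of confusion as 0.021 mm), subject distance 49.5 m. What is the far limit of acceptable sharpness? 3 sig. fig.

Hyperfocal distance H = f²/(N·c) + f = 158²/(6.3 × 0.021) + 158 = 24964/0.1323 + 158 ≈ 188850.4 mm ≈ 188.9 m.
Far limit Df = s·(H − f)/(H − s) = 49500 × (188850.4 − 158) / (188850.4 − 49500) = 49500 × 188692.4 / 139350.4 ≈ 67027 mm ≈ 67.0 m.

67.0 m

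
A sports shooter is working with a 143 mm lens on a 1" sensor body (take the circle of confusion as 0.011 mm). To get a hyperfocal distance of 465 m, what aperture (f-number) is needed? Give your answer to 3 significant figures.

f/4

Rearrange H = f²/(N·c) + f for N: N = f² / ((H − f)·c).
N = 143² / ((465000 − 143) × 0.011) = 20449 / 5113 ≈ 4.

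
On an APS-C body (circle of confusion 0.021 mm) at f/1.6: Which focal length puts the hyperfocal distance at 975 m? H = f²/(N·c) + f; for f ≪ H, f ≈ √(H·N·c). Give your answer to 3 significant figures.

181 mm

From H = f²/(N·c) + f, with f ≪ H: f ≈ √(H·N·c) = √(975000 × 1.6 × 0.021) = √32760 ≈ 181.0 mm.
The +f correction barely moves this — solving exactly, f² + N·c·f − N·c·H = 0 ⇒ f = (−N·c + √((N·c)² + 4·N·c·H))/2 = (−0.0336 + √131040)/2 ≈ 180.98 mm, so f ≈ 181 mm.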